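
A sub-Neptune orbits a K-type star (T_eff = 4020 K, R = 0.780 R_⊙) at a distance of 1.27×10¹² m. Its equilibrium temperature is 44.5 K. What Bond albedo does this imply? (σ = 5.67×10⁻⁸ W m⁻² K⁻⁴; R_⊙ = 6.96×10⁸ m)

R_⋆ = 0.780 × 6.96×10⁸ = 5.43×10⁸ m.
L = 4πR_⋆²σT_⋆⁴ = 4π(5.43×10⁸)² × 5.67×10⁻⁸ × (4020)⁴ = 5.48×10²⁵ W.
S = L/(4πd²) = 2.71 W m⁻².
From T_eq⁴ = S(1−A)/(4σ): 1−A = 4σT_eq⁴/S.
1−A = 4 × 5.67×10⁻⁸ × (44.5)⁴ / 2.71 = 0.329.

A ≈ 0.67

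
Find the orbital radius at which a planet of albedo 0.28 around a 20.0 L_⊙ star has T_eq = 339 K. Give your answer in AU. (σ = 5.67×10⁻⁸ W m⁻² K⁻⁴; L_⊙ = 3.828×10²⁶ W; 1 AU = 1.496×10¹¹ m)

L = 20.0 × 3.828×10²⁶ = 7.66×10²⁷ W.
From T_eq⁴ = L(1−A)/(16πσd²): d = √[L(1−A)/(16πσT_eq⁴)].
d = √[7.66×10²⁷ × 0.72 / (16π × 5.67×10⁻⁸ × (339)⁴)] = 3.83×10¹¹ m = 2.56 AU.

d ≈ 2.56 AU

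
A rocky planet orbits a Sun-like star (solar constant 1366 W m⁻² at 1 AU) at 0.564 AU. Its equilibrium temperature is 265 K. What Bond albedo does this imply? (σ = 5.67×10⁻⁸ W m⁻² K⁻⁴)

Flux at 0.564 AU: S = 1366/0.564² = 4290 W m⁻².
From T_eq⁴ = S(1−A)/(4σ): 1−A = 4σT_eq⁴/S.
1−A = 4 × 5.67×10⁻⁸ × (265)⁴ / 4290 = 0.260.

A ≈ 0.74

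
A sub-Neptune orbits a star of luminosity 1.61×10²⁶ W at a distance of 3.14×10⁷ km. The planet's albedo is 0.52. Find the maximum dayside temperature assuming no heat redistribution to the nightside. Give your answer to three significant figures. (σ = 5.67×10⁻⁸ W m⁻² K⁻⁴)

T_ss ≈ 576 K

d = 3.14×10⁷ km = 3.14×10¹⁰ m.
Flux: S = L/(4πd²) = 1.61×10²⁶/(4π×(3.14×10¹⁰)²) = 1.30×10⁴ W m⁻².
With no redistribution each surface element balances locally: S(1−A) = σT⁴.
T = [1.30×10⁴ × 0.48 / 5.67×10⁻⁸]^(1/4) = (1.10×10¹¹)^(1/4) = 576 K.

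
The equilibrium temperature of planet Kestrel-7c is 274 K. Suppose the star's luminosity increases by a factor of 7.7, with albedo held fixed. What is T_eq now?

T_eq ∝ L^(1/4) · d^(−1/2).
T′ = 274 × 7.7^(1/4) = 456 K.

T_eq ≈ 456 K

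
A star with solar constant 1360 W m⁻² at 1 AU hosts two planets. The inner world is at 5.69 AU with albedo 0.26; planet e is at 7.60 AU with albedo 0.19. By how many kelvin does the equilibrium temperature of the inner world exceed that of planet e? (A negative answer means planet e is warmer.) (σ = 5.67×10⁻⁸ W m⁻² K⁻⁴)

ΔT ≈ 12.4 K

T_eq = [S₀(1−A)/(4σd²)]^(1/4), so T ∝ (1−A)^(1/4) / √d.
T₁ = [1360×0.74/(4×5.67×10⁻⁸×5.69²)]^(1/4) = 108.20 K.
T₂ = [1360×0.81/(4×5.67×10⁻⁸×7.60²)]^(1/4) = 95.76 K.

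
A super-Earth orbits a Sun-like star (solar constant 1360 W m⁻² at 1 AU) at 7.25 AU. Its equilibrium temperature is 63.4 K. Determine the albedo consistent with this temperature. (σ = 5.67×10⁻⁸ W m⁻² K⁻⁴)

Flux at 7.25 AU: S = 1360/7.25² = 25.9 W m⁻².
From T_eq⁴ = S(1−A)/(4σ): 1−A = 4σT_eq⁴/S.
1−A = 4 × 5.67×10⁻⁸ × (63.4)⁴ / 25.9 = 0.142.

A ≈ 0.86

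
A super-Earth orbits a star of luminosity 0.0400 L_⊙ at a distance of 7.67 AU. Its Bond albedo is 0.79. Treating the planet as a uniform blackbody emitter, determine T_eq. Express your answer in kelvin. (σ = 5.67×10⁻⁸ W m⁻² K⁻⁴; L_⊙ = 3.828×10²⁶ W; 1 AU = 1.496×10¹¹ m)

d = 7.67 AU = 1.15×10¹² m.
L = 0.0400 × 3.828×10²⁶ = 1.53×10²⁵ W.
Flux: S = L/(4πd²) = 1.53×10²⁵/(4π×(1.15×10¹²)²) = 0.925 W m⁻².
Energy balance: absorbed = emitted ⇒ πR²·S(1−A) = 4πR²·σT_eq⁴, so T_eq⁴ = S(1−A)/(4σ).
T_eq = [0.925 × 0.21 / (4 × 5.67×10⁻⁸)]^(1/4) = (8.57×10⁵)^(1/4) = 30.4 K.

T_eq ≈ 30.4 K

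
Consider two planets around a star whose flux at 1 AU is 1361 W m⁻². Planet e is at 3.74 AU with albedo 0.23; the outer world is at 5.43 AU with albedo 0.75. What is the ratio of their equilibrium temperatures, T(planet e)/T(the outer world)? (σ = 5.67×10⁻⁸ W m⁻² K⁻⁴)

T_eq = [S₀(1−A)/(4σd²)]^(1/4), so T ∝ (1−A)^(1/4) / √d.
T₁ = [1361×0.77/(4×5.67×10⁻⁸×3.74²)]^(1/4) = 134.82 K.
T₂ = [1361×0.25/(4×5.67×10⁻⁸×5.43²)]^(1/4) = 84.46 K.

T₁/T₂ ≈ 1.596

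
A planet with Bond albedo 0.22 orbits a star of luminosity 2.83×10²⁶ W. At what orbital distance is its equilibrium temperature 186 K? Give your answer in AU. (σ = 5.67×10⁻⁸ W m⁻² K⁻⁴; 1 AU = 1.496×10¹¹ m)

From T_eq⁴ = L(1−A)/(16πσd²): d = √[L(1−A)/(16πσT_eq⁴)].
d = √[2.83×10²⁶ × 0.78 / (16π × 5.67×10⁻⁸ × (186)⁴)] = 2.54×10¹¹ m = 1.70 AU.

d ≈ 1.70 AU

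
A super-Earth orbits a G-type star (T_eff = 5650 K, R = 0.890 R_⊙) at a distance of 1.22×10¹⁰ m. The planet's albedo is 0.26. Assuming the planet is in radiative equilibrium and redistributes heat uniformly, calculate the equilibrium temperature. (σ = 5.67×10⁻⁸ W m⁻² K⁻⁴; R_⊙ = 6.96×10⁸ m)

T_eq ≈ 835 K

R_⋆ = 0.890 × 6.96×10⁸ = 6.19×10⁸ m.
L = 4πR_⋆²σT_⋆⁴ = 4π(6.19×10⁸)² × 5.67×10⁻⁸ × (5650)⁴ = 2.79×10²⁶ W.
S = L/(4πd²) = 1.49×10⁵ W m⁻².
Energy balance: absorbed = emitted ⇒ πR²·S(1−A) = 4πR²·σT_eq⁴, so T_eq⁴ = S(1−A)/(4σ).
T_eq = [1.49×10⁵ × 0.74 / (4 × 5.67×10⁻⁸)]^(1/4) = (4.86×10¹¹)^(1/4) = 835 K.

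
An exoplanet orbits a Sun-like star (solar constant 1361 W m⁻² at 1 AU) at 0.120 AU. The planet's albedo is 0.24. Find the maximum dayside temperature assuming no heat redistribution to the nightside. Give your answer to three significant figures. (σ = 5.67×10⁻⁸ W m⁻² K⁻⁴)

Flux at 0.120 AU: S = 1361/0.120² = 9.45×10⁴ W m⁻².
With no redistribution each surface element balances locally: S(1−A) = σT⁴.
T = [9.45×10⁴ × 0.76 / 5.67×10⁻⁸]^(1/4) = (1.27×10¹²)^(1/4) = 1060 K.

T_ss ≈ 1060 K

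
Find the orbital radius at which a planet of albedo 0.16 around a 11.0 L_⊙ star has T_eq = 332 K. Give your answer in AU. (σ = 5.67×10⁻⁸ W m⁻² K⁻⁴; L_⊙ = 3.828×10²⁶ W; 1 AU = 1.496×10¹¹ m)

d ≈ 2.14 AU

L = 11.0 × 3.828×10²⁶ = 4.21×10²⁷ W.
From T_eq⁴ = L(1−A)/(16πσd²): d = √[L(1−A)/(16πσT_eq⁴)].
d = √[4.21×10²⁷ × 0.84 / (16π × 5.67×10⁻⁸ × (332)⁴)] = 3.20×10¹¹ m = 2.14 AU.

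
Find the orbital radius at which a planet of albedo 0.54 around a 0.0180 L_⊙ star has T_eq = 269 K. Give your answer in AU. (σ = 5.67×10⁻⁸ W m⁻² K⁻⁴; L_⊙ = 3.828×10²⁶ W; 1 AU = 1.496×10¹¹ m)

L = 0.0180 × 3.828×10²⁶ = 6.89×10²⁴ W.
From T_eq⁴ = L(1−A)/(16πσd²): d = √[L(1−A)/(16πσT_eq⁴)].
d = √[6.89×10²⁴ × 0.46 / (16π × 5.67×10⁻⁸ × (269)⁴)] = 1.46×10¹⁰ m = 0.0974 AU.

d ≈ 0.0974 AU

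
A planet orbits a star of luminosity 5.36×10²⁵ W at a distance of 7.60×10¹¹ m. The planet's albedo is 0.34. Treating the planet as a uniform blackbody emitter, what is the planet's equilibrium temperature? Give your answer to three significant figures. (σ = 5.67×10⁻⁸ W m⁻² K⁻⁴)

Flux: S = L/(4πd²) = 5.36×10²⁵/(4π×(7.60×10¹¹)²) = 7.38 W m⁻².
Energy balance: absorbed = emitted ⇒ πR²·S(1−A) = 4πR²·σT_eq⁴, so T_eq⁴ = S(1−A)/(4σ).
T_eq = [7.38 × 0.66 / (4 × 5.67×10⁻⁸)]^(1/4) = (2.15×10⁷)^(1/4) = 68.1 K.

T_eq ≈ 68.1 K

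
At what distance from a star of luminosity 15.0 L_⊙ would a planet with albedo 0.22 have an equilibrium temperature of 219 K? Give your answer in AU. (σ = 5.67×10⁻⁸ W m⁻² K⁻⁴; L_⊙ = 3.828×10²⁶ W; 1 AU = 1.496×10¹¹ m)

d ≈ 5.53 AU

L = 15.0 × 3.828×10²⁶ = 5.74×10²⁷ W.
From T_eq⁴ = L(1−A)/(16πσd²): d = √[L(1−A)/(16πσT_eq⁴)].
d = √[5.74×10²⁷ × 0.78 / (16π × 5.67×10⁻⁸ × (219)⁴)] = 8.27×10¹¹ m = 5.53 AU.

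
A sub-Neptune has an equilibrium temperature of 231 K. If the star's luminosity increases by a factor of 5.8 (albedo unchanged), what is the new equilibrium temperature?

T_eq ≈ 358 K

T_eq ∝ L^(1/4) · d^(−1/2).
T′ = 231 × 5.8^(1/4) = 358 K.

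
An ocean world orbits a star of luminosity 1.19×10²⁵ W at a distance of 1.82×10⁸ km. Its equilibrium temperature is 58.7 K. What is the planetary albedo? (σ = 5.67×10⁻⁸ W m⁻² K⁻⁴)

A ≈ 0.91

d = 1.82×10⁸ km = 1.82×10¹¹ m.
Flux: S = L/(4πd²) = 1.19×10²⁵/(4π×(1.82×10¹¹)²) = 28.6 W m⁻².
From T_eq⁴ = S(1−A)/(4σ): 1−A = 4σT_eq⁴/S.
1−A = 4 × 5.67×10⁻⁸ × (58.7)⁴ / 28.6 = 0.094.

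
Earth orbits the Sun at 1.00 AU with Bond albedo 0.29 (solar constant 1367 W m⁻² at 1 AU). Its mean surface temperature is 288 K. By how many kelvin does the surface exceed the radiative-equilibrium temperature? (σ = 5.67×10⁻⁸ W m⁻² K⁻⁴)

S = 1367/1.00² = 1367 W m⁻².
T_eq = [S(1−A)/(4σ)]^(1/4) = [1367×0.71/(4×5.67×10⁻⁸)]^(1/4) = 255.8 K.
ΔT = T_surf − T_eq = 288 − 255.8.

ΔT ≈ 32.2 K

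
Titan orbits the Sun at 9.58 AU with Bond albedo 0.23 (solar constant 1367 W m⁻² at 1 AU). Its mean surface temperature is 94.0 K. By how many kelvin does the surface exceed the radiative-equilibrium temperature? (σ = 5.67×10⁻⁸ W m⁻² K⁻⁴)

S = 1367/9.58² = 14.89 W m⁻².
T_eq = [S(1−A)/(4σ)]^(1/4) = [14.89×0.77/(4×5.67×10⁻⁸)]^(1/4) = 84.3 K.
ΔT = T_surf − T_eq = 94 − 84.3.

ΔT ≈ 9.7 K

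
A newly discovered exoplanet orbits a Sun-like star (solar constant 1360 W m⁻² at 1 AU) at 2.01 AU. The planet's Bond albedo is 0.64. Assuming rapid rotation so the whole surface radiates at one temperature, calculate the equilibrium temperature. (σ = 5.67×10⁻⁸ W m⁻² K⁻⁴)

Flux at 2.01 AU: S = 1360/2.01² = 337 W m⁻².
Energy balance: absorbed = emitted ⇒ πR²·S(1−A) = 4πR²·σT_eq⁴, so T_eq⁴ = S(1−A)/(4σ).
T_eq = [337 × 0.36 / (4 × 5.67×10⁻⁸)]^(1/4) = (5.34×10⁸)^(1/4) = 152 K.

T_eq ≈ 152 K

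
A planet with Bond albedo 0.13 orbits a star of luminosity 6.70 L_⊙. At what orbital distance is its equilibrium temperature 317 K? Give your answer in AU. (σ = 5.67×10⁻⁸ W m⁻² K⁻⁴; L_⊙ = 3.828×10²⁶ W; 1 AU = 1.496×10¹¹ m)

L = 6.70 × 3.828×10²⁶ = 2.56×10²⁷ W.
From T_eq⁴ = L(1−A)/(16πσd²): d = √[L(1−A)/(16πσT_eq⁴)].
d = √[2.56×10²⁷ × 0.87 / (16π × 5.67×10⁻⁸ × (317)⁴)] = 2.78×10¹¹ m = 1.86 AU.

d ≈ 1.86 AU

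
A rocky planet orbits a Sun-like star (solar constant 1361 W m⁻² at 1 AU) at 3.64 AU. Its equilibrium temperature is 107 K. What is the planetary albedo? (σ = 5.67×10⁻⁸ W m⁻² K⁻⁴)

A ≈ 0.71

Flux at 3.64 AU: S = 1361/3.64² = 103 W m⁻².
From T_eq⁴ = S(1−A)/(4σ): 1−A = 4σT_eq⁴/S.
1−A = 4 × 5.67×10⁻⁸ × (107)⁴ / 103 = 0.289.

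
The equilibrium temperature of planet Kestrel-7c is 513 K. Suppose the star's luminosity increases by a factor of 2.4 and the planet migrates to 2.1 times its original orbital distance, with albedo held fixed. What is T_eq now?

T_eq ∝ L^(1/4) · d^(−1/2).
T′ = 513 × 2.4^(1/4) / 2.1^(1/2) = 441 K.

T_eq ≈ 441 K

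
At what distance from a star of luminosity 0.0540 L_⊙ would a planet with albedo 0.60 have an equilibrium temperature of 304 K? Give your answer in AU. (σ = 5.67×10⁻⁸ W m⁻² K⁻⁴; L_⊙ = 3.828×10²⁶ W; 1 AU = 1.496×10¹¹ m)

d ≈ 0.123 AU

L = 0.0540 × 3.828×10²⁶ = 2.07×10²⁵ W.
From T_eq⁴ = L(1−A)/(16πσd²): d = √[L(1−A)/(16πσT_eq⁴)].
d = √[2.07×10²⁵ × 0.40 / (16π × 5.67×10⁻⁸ × (304)⁴)] = 1.84×10¹⁰ m = 0.123 AU.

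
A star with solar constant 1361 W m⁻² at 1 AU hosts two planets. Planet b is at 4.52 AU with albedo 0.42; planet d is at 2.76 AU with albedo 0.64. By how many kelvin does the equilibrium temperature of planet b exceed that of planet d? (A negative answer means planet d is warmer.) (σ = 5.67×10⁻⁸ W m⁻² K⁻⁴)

ΔT ≈ -15.5 K

T_eq = [S₀(1−A)/(4σd²)]^(1/4), so T ∝ (1−A)^(1/4) / √d.
T₁ = [1361×0.58/(4×5.67×10⁻⁸×4.52²)]^(1/4) = 114.25 K.
T₂ = [1361×0.36/(4×5.67×10⁻⁸×2.76²)]^(1/4) = 129.77 K.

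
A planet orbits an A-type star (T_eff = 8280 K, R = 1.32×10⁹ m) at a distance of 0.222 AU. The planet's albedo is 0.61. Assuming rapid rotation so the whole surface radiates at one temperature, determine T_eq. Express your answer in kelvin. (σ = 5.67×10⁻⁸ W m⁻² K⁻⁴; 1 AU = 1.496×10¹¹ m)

d = 0.222 AU = 3.32×10¹⁰ m.
L = 4πR_⋆²σT_⋆⁴ = 4π(1.32×10⁹)² × 5.67×10⁻⁸ × (8280)⁴ = 5.84×10²⁷ W.
S = L/(4πd²) = 4.21×10⁵ W m⁻².
Energy balance: absorbed = emitted ⇒ πR²·S(1−A) = 4πR²·σT_eq⁴, so T_eq⁴ = S(1−A)/(4σ).
T_eq = [4.21×10⁵ × 0.39 / (4 × 5.67×10⁻⁸)]^(1/4) = (7.24×10¹¹)^(1/4) = 922 K.

T_eq ≈ 922 K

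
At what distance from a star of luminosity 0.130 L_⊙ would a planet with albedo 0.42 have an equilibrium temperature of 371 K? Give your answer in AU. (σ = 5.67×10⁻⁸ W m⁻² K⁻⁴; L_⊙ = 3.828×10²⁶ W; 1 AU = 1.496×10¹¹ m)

d ≈ 0.155 AU

L = 0.130 × 3.828×10²⁶ = 4.98×10²⁵ W.
From T_eq⁴ = L(1−A)/(16πσd²): d = √[L(1−A)/(16πσT_eq⁴)].
d = √[4.98×10²⁵ × 0.58 / (16π × 5.67×10⁻⁸ × (371)⁴)] = 2.31×10¹⁰ m = 0.155 AU.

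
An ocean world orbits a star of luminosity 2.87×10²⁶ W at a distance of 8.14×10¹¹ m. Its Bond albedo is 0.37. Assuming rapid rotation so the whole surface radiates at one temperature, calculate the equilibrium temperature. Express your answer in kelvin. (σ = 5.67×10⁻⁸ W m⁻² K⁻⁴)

T_eq ≈ 98.9 K

Flux: S = L/(4πd²) = 2.87×10²⁶/(4π×(8.14×10¹¹)²) = 34.5 W m⁻².
Energy balance: absorbed = emitted ⇒ πR²·S(1−A) = 4πR²·σT_eq⁴, so T_eq⁴ = S(1−A)/(4σ).
T_eq = [34.5 × 0.63 / (4 × 5.67×10⁻⁸)]^(1/4) = (9.57×10⁷)^(1/4) = 98.9 K.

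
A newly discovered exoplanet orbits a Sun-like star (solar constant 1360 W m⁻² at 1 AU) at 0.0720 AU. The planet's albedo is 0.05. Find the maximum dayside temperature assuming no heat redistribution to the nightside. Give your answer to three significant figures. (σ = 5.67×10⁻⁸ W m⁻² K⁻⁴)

T_ss ≈ 1450 K

Flux at 0.0720 AU: S = 1360/0.0720² = 2.62×10⁵ W m⁻².
With no redistribution each surface element balances locally: S(1−A) = σT⁴.
T = [2.62×10⁵ × 0.95 / 5.67×10⁻⁸]^(1/4) = (4.40×10¹²)^(1/4) = 1450 K.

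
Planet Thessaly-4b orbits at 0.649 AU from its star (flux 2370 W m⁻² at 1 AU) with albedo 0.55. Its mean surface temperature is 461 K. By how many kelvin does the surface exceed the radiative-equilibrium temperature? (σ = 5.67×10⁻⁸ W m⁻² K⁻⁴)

S = 2370/0.649² = 5627 W m⁻².
T_eq = [S(1−A)/(4σ)]^(1/4) = [5627×0.45/(4×5.67×10⁻⁸)]^(1/4) = 325.1 K.
ΔT = T_surf − T_eq = 461 − 325.1.

ΔT ≈ 135.9 K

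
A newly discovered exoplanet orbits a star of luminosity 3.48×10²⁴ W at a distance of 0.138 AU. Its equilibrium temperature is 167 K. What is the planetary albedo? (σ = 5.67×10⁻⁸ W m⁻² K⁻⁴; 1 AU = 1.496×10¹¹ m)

d = 0.138 AU = 2.06×10¹⁰ m.
Flux: S = L/(4πd²) = 3.48×10²⁴/(4π×(2.06×10¹⁰)²) = 650 W m⁻².
From T_eq⁴ = S(1−A)/(4σ): 1−A = 4σT_eq⁴/S.
1−A = 4 × 5.67×10⁻⁸ × (167)⁴ / 650 = 0.271.

A ≈ 0.73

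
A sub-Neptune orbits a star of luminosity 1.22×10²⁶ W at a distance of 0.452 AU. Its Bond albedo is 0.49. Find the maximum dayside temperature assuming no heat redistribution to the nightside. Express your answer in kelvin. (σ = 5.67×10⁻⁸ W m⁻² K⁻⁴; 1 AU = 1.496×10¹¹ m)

d = 0.452 AU = 6.76×10¹⁰ m.
Flux: S = L/(4πd²) = 1.22×10²⁶/(4π×(6.76×10¹⁰)²) = 2120 W m⁻².
With no redistribution each surface element balances locally: S(1−A) = σT⁴.
T = [2120 × 0.51 / 5.67×10⁻⁸]^(1/4) = (1.91×10¹⁰)^(1/4) = 372 K.

T_ss ≈ 372 K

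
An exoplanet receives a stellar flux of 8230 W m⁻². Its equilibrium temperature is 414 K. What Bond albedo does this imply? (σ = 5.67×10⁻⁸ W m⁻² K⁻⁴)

From T_eq⁴ = S(1−A)/(4σ): 1−A = 4σT_eq⁴/S.
1−A = 4 × 5.67×10⁻⁸ × (414)⁴ / 8230 = 0.810.

A ≈ 0.19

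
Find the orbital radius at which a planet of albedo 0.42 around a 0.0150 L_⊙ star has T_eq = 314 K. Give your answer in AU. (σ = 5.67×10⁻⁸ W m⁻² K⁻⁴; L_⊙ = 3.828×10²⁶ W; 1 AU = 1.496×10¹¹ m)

L = 0.0150 × 3.828×10²⁶ = 5.74×10²⁴ W.
From T_eq⁴ = L(1−A)/(16πσd²): d = √[L(1−A)/(16πσT_eq⁴)].
d = √[5.74×10²⁴ × 0.58 / (16π × 5.67×10⁻⁸ × (314)⁴)] = 1.10×10¹⁰ m = 0.0733 AU.

d ≈ 0.0733 AU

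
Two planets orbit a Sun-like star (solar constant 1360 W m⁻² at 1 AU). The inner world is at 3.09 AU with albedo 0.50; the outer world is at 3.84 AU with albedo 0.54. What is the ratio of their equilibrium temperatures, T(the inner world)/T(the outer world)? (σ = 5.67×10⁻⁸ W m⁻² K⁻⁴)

T_eq = [S₀(1−A)/(4σd²)]^(1/4), so T ∝ (1−A)^(1/4) / √d.
T₁ = [1360×0.50/(4×5.67×10⁻⁸×3.09²)]^(1/4) = 133.12 K.
T₂ = [1360×0.46/(4×5.67×10⁻⁸×3.84²)]^(1/4) = 116.95 K.

T₁/T₂ ≈ 1.138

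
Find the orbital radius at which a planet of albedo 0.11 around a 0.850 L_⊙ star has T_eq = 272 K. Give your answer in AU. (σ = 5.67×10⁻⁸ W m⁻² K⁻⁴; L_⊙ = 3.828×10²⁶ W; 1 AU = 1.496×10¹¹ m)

L = 0.850 × 3.828×10²⁶ = 3.25×10²⁶ W.
From T_eq⁴ = L(1−A)/(16πσd²): d = √[L(1−A)/(16πσT_eq⁴)].
d = √[3.25×10²⁶ × 0.89 / (16π × 5.67×10⁻⁸ × (272)⁴)] = 1.36×10¹¹ m = 0.911 AU.

d ≈ 0.911 AU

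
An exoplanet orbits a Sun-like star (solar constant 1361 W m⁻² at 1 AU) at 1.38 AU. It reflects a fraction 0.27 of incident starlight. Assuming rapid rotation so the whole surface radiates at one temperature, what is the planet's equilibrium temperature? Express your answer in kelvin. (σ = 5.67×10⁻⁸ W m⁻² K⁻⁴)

Flux at 1.38 AU: S = 1361/1.38² = 715 W m⁻².
Energy balance: absorbed = emitted ⇒ πR²·S(1−A) = 4πR²·σT_eq⁴, so T_eq⁴ = S(1−A)/(4σ).
T_eq = [715 × 0.73 / (4 × 5.67×10⁻⁸)]^(1/4) = (2.30×10⁹)^(1/4) = 219 K.

T_eq ≈ 219 K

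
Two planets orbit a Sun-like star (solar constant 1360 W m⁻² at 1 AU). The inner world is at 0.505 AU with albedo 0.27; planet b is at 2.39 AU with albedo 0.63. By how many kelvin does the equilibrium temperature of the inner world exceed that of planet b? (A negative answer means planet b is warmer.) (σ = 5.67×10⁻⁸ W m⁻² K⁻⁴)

ΔT ≈ 221.6 K

T_eq = [S₀(1−A)/(4σd²)]^(1/4), so T ∝ (1−A)^(1/4) / √d.
T₁ = [1360×0.73/(4×5.67×10⁻⁸×0.505²)]^(1/4) = 361.96 K.
T₂ = [1360×0.37/(4×5.67×10⁻⁸×2.39²)]^(1/4) = 140.39 K.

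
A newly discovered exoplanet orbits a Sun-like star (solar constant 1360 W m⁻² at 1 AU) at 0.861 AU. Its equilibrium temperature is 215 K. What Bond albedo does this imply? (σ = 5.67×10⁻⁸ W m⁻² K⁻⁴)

A ≈ 0.74

Flux at 0.861 AU: S = 1360/0.861² = 1830 W m⁻².
From T_eq⁴ = S(1−A)/(4σ): 1−A = 4σT_eq⁴/S.
1−A = 4 × 5.67×10⁻⁸ × (215)⁴ / 1830 = 0.264.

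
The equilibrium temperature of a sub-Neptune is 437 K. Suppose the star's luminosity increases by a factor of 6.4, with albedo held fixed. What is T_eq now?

T_eq ≈ 695 K

T_eq ∝ L^(1/4) · d^(−1/2).
T′ = 437 × 6.4^(1/4) = 695 K.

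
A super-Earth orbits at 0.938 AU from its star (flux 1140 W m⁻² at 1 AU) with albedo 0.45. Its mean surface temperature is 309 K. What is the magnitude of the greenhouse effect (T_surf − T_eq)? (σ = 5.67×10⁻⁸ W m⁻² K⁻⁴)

ΔT ≈ 72.2 K

S = 1140/0.938² = 1296 W m⁻².
T_eq = [S(1−A)/(4σ)]^(1/4) = [1296×0.55/(4×5.67×10⁻⁸)]^(1/4) = 236.8 K.
ΔT = T_surf − T_eq = 309 − 236.8.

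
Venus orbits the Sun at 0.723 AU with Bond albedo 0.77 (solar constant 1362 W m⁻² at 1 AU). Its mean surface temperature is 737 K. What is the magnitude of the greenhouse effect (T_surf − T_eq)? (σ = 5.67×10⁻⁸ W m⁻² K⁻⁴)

ΔT ≈ 510.3 K

S = 1362/0.723² = 2606 W m⁻².
T_eq = [S(1−A)/(4σ)]^(1/4) = [2606×0.23/(4×5.67×10⁻⁸)]^(1/4) = 226.7 K.
ΔT = T_surf − T_eq = 737 − 226.7.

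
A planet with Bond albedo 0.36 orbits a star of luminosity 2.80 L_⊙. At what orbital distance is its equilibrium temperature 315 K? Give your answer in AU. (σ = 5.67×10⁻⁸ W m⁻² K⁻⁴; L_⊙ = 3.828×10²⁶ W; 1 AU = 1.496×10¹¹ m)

L = 2.80 × 3.828×10²⁶ = 1.07×10²⁷ W.
From T_eq⁴ = L(1−A)/(16πσd²): d = √[L(1−A)/(16πσT_eq⁴)].
d = √[1.07×10²⁷ × 0.64 / (16π × 5.67×10⁻⁸ × (315)⁴)] = 1.56×10¹¹ m = 1.05 AU.

d ≈ 1.05 AU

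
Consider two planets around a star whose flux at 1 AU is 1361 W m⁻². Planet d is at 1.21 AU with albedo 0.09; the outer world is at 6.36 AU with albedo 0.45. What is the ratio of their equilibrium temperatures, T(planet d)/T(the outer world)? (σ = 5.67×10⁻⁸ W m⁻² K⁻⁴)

T_eq = [S₀(1−A)/(4σd²)]^(1/4), so T ∝ (1−A)^(1/4) / √d.
T₁ = [1361×0.91/(4×5.67×10⁻⁸×1.21²)]^(1/4) = 247.13 K.
T₂ = [1361×0.55/(4×5.67×10⁻⁸×6.36²)]^(1/4) = 95.04 K.

T₁/T₂ ≈ 2.600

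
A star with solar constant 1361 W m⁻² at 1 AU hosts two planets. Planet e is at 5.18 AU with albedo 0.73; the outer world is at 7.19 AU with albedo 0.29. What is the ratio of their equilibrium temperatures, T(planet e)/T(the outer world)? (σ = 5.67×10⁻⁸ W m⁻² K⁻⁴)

T₁/T₂ ≈ 0.925

T_eq = [S₀(1−A)/(4σd²)]^(1/4), so T ∝ (1−A)^(1/4) / √d.
T₁ = [1361×0.27/(4×5.67×10⁻⁸×5.18²)]^(1/4) = 88.15 K.
T₂ = [1361×0.71/(4×5.67×10⁻⁸×7.19²)]^(1/4) = 95.28 K.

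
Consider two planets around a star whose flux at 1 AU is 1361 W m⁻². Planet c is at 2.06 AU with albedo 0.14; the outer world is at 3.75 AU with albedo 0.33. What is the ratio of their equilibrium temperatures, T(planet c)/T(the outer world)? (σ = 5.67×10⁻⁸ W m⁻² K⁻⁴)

T₁/T₂ ≈ 1.436

T_eq = [S₀(1−A)/(4σd²)]^(1/4), so T ∝ (1−A)^(1/4) / √d.
T₁ = [1361×0.86/(4×5.67×10⁻⁸×2.06²)]^(1/4) = 186.74 K.
T₂ = [1361×0.67/(4×5.67×10⁻⁸×3.75²)]^(1/4) = 130.03 K.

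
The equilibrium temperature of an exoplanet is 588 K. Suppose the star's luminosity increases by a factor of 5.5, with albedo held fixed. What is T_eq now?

T_eq ≈ 900 K

T_eq ∝ L^(1/4) · d^(−1/2).
T′ = 588 × 5.5^(1/4) = 900 K.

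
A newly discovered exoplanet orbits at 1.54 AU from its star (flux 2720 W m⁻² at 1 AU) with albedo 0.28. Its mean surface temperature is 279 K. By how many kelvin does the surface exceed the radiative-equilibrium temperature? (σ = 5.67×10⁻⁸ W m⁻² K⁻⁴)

S = 2720/1.54² = 1147 W m⁻².
T_eq = [S(1−A)/(4σ)]^(1/4) = [1147×0.72/(4×5.67×10⁻⁸)]^(1/4) = 245.6 K.
ΔT = T_surf − T_eq = 279 − 245.6.

ΔT ≈ 33.4 K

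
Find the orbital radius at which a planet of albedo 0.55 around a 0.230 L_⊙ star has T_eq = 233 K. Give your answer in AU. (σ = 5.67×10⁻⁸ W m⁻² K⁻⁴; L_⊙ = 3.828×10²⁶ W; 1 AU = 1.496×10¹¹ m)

d ≈ 0.459 AU

L = 0.230 × 3.828×10²⁶ = 8.80×10²⁵ W.
From T_eq⁴ = L(1−A)/(16πσd²): d = √[L(1−A)/(16πσT_eq⁴)].
d = √[8.80×10²⁵ × 0.45 / (16π × 5.67×10⁻⁸ × (233)⁴)] = 6.87×10¹⁰ m = 0.459 AU.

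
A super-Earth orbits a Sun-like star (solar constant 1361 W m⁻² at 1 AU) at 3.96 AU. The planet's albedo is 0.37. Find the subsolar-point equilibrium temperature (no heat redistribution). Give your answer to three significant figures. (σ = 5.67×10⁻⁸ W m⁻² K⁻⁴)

Flux at 3.96 AU: S = 1361/3.96² = 86.8 W m⁻².
At the subsolar point the surface absorbs S(1−A) and emits σT⁴ per unit area — no factor of 4, since only the local patch is in balance.
T = [86.8 × 0.63 / 5.67×10⁻⁸]^(1/4) = (9.64×10⁸)^(1/4) = 176 K.

T_ss ≈ 176 K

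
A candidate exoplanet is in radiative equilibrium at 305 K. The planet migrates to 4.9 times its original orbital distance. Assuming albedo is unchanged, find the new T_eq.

T_eq ∝ L^(1/4) · d^(−1/2).
T′ = 305 / 4.9^(1/2) = 138 K.

T_eq ≈ 138 K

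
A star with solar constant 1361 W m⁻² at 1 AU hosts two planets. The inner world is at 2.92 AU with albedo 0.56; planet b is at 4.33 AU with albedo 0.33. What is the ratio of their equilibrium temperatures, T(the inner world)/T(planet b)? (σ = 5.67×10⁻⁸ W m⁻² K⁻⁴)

T₁/T₂ ≈ 1.096

T_eq = [S₀(1−A)/(4σd²)]^(1/4), so T ∝ (1−A)^(1/4) / √d.
T₁ = [1361×0.44/(4×5.67×10⁻⁸×2.92²)]^(1/4) = 132.66 K.
T₂ = [1361×0.67/(4×5.67×10⁻⁸×4.33²)]^(1/4) = 121.01 K.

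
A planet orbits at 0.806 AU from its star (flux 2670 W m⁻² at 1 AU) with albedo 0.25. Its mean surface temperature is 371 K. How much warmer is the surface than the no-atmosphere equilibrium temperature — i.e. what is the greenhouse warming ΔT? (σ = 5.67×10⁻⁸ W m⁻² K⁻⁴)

S = 2670/0.806² = 4110 W m⁻².
T_eq = [S(1−A)/(4σ)]^(1/4) = [4110×0.75/(4×5.67×10⁻⁸)]^(1/4) = 341.4 K.
ΔT = T_surf − T_eq = 371 − 341.4.

ΔT ≈ 29.6 K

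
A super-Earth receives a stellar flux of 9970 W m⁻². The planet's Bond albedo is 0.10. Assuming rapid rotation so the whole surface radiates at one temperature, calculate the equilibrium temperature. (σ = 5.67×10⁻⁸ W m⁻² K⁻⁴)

T_eq ≈ 446 K

Energy balance: absorbed = emitted ⇒ πR²·S(1−A) = 4πR²·σT_eq⁴, so T_eq⁴ = S(1−A)/(4σ).
T_eq = [9970 × 0.90 / (4 × 5.67×10⁻⁸)]^(1/4) = (3.96×10¹⁰)^(1/4) = 446 K.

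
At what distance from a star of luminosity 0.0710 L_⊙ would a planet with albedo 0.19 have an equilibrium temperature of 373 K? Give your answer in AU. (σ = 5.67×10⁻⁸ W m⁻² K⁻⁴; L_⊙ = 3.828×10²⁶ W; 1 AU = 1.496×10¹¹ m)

L = 0.0710 × 3.828×10²⁶ = 2.72×10²⁵ W.
From T_eq⁴ = L(1−A)/(16πσd²): d = √[L(1−A)/(16πσT_eq⁴)].
d = √[2.72×10²⁵ × 0.81 / (16π × 5.67×10⁻⁸ × (373)⁴)] = 2.00×10¹⁰ m = 0.134 AU.

d ≈ 0.134 AU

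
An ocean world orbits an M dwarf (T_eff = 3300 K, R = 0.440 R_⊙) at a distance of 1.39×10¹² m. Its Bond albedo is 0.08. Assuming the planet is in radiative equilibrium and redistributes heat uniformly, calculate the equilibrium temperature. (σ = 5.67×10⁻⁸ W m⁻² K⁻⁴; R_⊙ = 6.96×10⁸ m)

T_eq ≈ 33.9 K

R_⋆ = 0.440 × 6.96×10⁸ = 3.06×10⁸ m.
L = 4πR_⋆²σT_⋆⁴ = 4π(3.06×10⁸)² × 5.67×10⁻⁸ × (3300)⁴ = 7.92×10²⁴ W.
S = L/(4πd²) = 0.326 W m⁻².
Energy balance: absorbed = emitted ⇒ πR²·S(1−A) = 4πR²·σT_eq⁴, so T_eq⁴ = S(1−A)/(4σ).
T_eq = [0.326 × 0.92 / (4 × 5.67×10⁻⁸)]^(1/4) = (1.32×10⁶)^(1/4) = 33.9 K.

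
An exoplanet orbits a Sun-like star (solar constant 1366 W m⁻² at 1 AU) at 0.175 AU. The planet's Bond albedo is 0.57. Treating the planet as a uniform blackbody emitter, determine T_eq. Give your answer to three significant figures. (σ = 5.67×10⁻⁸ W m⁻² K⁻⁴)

Flux at 0.175 AU: S = 1366/0.175² = 4.46×10⁴ W m⁻².
Energy balance: absorbed = emitted ⇒ πR²·S(1−A) = 4πR²·σT_eq⁴, so T_eq⁴ = S(1−A)/(4σ).
T_eq = [4.46×10⁴ × 0.43 / (4 × 5.67×10⁻⁸)]^(1/4) = (8.46×10¹⁰)^(1/4) = 539 K.

T_eq ≈ 539 K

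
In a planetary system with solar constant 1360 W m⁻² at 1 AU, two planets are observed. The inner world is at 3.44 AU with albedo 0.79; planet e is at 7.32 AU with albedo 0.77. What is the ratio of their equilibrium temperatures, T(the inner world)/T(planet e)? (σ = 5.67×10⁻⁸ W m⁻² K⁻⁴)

T_eq = [S₀(1−A)/(4σd²)]^(1/4), so T ∝ (1−A)^(1/4) / √d.
T₁ = [1360×0.21/(4×5.67×10⁻⁸×3.44²)]^(1/4) = 101.57 K.
T₂ = [1360×0.23/(4×5.67×10⁻⁸×7.32²)]^(1/4) = 71.23 K.

T₁/T₂ ≈ 1.426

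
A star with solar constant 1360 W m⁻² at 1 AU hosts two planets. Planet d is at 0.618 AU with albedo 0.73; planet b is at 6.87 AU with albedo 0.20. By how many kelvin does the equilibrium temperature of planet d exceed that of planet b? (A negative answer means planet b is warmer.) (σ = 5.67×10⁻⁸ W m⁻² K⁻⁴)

ΔT ≈ 154.8 K

T_eq = [S₀(1−A)/(4σd²)]^(1/4), so T ∝ (1−A)^(1/4) / √d.
T₁ = [1360×0.27/(4×5.67×10⁻⁸×0.618²)]^(1/4) = 255.16 K.
T₂ = [1360×0.80/(4×5.67×10⁻⁸×6.87²)]^(1/4) = 100.41 K.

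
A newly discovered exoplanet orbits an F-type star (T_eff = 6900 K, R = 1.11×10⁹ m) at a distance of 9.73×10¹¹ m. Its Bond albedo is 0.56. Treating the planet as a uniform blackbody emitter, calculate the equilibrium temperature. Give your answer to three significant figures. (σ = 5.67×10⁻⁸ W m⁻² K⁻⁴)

T_eq ≈ 134 K

L = 4πR_⋆²σT_⋆⁴ = 4π(1.11×10⁹)² × 5.67×10⁻⁸ × (6900)⁴ = 1.99×10²⁷ W.
S = L/(4πd²) = 167 W m⁻².
Energy balance: absorbed = emitted ⇒ πR²·S(1−A) = 4πR²·σT_eq⁴, so T_eq⁴ = S(1−A)/(4σ).
T_eq = [167 × 0.44 / (4 × 5.67×10⁻⁸)]^(1/4) = (3.24×10⁸)^(1/4) = 134 K.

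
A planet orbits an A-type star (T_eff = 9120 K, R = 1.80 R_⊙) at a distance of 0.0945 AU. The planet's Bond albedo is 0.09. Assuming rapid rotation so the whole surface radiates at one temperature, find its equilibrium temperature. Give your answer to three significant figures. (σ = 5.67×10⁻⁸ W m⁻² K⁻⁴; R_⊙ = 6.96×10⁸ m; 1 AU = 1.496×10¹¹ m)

R_⋆ = 1.80 × 6.96×10⁸ = 1.25×10⁹ m.
d = 0.0945 AU = 1.41×10¹⁰ m.
L = 4πR_⋆²σT_⋆⁴ = 4π(1.25×10⁹)² × 5.67×10⁻⁸ × (9120)⁴ = 7.74×10²⁷ W.
S = L/(4πd²) = 3.08×10⁶ W m⁻².
Energy balance: absorbed = emitted ⇒ πR²·S(1−A) = 4πR²·σT_eq⁴, so T_eq⁴ = S(1−A)/(4σ).
T_eq = [3.08×10⁶ × 0.91 / (4 × 5.67×10⁻⁸)]^(1/4) = (1.24×10¹³)^(1/4) = 1870 K.

T_eq ≈ 1870 K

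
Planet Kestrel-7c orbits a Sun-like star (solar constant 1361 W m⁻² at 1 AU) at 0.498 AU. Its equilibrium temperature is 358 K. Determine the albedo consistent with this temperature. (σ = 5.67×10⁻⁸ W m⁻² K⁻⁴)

A ≈ 0.32

Flux at 0.498 AU: S = 1361/0.498² = 5490 W m⁻².
From T_eq⁴ = S(1−A)/(4σ): 1−A = 4σT_eq⁴/S.
1−A = 4 × 5.67×10⁻⁸ × (358)⁴ / 5490 = 0.679.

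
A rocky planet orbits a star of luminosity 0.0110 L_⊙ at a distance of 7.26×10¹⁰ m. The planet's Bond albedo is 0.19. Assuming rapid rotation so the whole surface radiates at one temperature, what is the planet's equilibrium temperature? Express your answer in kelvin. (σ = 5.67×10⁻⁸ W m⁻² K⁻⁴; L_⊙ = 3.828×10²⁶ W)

L = 0.0110 × 3.828×10²⁶ = 4.21×10²⁴ W.
Flux: S = L/(4πd²) = 4.21×10²⁴/(4π×(7.26×10¹⁰)²) = 63.6 W m⁻².
Energy balance: absorbed = emitted ⇒ πR²·S(1−A) = 4πR²·σT_eq⁴, so T_eq⁴ = S(1−A)/(4σ).
T_eq = [63.6 × 0.81 / (4 × 5.67×10⁻⁸)]^(1/4) = (2.27×10⁸)^(1/4) = 123 K.

T_eq ≈ 123 K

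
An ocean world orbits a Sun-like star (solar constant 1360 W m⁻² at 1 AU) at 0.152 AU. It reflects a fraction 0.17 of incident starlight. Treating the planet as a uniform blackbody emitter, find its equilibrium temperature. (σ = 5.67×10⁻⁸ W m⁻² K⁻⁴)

Flux at 0.152 AU: S = 1360/0.152² = 5.89×10⁴ W m⁻².
Energy balance: absorbed = emitted ⇒ πR²·S(1−A) = 4πR²·σT_eq⁴, so T_eq⁴ = S(1−A)/(4σ).
T_eq = [5.89×10⁴ × 0.83 / (4 × 5.67×10⁻⁸)]^(1/4) = (2.15×10¹¹)^(1/4) = 681 K.

T_eq ≈ 681 K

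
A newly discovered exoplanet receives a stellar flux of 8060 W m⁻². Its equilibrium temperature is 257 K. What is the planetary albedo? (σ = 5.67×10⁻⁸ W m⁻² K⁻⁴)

A ≈ 0.88

From T_eq⁴ = S(1−A)/(4σ): 1−A = 4σT_eq⁴/S.
1−A = 4 × 5.67×10⁻⁸ × (257)⁴ / 8060 = 0.123.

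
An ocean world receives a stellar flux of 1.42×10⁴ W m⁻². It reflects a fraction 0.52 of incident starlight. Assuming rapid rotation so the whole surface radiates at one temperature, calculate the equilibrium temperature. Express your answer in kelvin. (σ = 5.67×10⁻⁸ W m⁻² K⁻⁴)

T_eq ≈ 416 K

Energy balance: absorbed = emitted ⇒ πR²·S(1−A) = 4πR²·σT_eq⁴, so T_eq⁴ = S(1−A)/(4σ).
T_eq = [1.42×10⁴ × 0.48 / (4 × 5.67×10⁻⁸)]^(1/4) = (3.01×10¹⁰)^(1/4) = 416 K.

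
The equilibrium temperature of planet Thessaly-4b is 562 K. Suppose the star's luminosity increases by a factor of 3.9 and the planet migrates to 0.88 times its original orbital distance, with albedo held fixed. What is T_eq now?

T_eq ∝ L^(1/4) · d^(−1/2).
T′ = 562 × 3.9^(1/4) / 0.88^(1/2) = 842 K.

T_eq ≈ 842 K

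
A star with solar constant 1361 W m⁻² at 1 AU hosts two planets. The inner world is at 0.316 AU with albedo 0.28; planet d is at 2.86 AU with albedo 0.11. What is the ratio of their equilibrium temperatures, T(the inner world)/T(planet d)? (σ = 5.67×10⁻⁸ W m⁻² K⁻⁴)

T₁/T₂ ≈ 2.853

T_eq = [S₀(1−A)/(4σd²)]^(1/4), so T ∝ (1−A)^(1/4) / √d.
T₁ = [1361×0.72/(4×5.67×10⁻⁸×0.316²)]^(1/4) = 456.08 K.
T₂ = [1361×0.89/(4×5.67×10⁻⁸×2.86²)]^(1/4) = 159.85 K.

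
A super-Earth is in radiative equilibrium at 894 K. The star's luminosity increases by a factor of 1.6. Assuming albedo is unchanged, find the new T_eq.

T_eq ≈ 1010 K

T_eq ∝ L^(1/4) · d^(−1/2).
T′ = 894 × 1.6^(1/4) = 1010 K.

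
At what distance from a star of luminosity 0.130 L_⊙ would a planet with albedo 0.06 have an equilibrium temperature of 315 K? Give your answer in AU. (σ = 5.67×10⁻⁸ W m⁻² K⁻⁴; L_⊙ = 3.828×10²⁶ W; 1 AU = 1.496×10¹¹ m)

d ≈ 0.273 AU

L = 0.130 × 3.828×10²⁶ = 4.98×10²⁵ W.
From T_eq⁴ = L(1−A)/(16πσd²): d = √[L(1−A)/(16πσT_eq⁴)].
d = √[4.98×10²⁵ × 0.94 / (16π × 5.67×10⁻⁸ × (315)⁴)] = 4.08×10¹⁰ m = 0.273 AU.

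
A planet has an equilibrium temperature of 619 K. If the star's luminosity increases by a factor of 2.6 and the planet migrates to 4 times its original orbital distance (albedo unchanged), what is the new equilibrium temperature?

T_eq ∝ L^(1/4) · d^(−1/2).
T′ = 619 × 2.6^(1/4) / 4^(1/2) = 393 K.

T_eq ≈ 393 K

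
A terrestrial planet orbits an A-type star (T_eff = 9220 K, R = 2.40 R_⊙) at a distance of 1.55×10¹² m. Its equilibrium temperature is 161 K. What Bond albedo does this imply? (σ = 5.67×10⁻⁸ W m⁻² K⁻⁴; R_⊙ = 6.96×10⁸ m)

R_⋆ = 2.40 × 6.96×10⁸ = 1.67×10⁹ m.
L = 4πR_⋆²σT_⋆⁴ = 4π(1.67×10⁹)² × 5.67×10⁻⁸ × (9220)⁴ = 1.44×10²⁸ W.
S = L/(4πd²) = 476 W m⁻².
From T_eq⁴ = S(1−A)/(4σ): 1−A = 4σT_eq⁴/S.
1−A = 4 × 5.67×10⁻⁸ × (161)⁴ / 476 = 0.320.

A ≈ 0.68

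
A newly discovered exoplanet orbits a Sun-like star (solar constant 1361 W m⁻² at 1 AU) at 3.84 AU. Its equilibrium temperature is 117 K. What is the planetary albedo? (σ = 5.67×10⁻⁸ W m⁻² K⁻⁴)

Flux at 3.84 AU: S = 1361/3.84² = 92.3 W m⁻².
From T_eq⁴ = S(1−A)/(4σ): 1−A = 4σT_eq⁴/S.
1−A = 4 × 5.67×10⁻⁸ × (117)⁴ / 92.3 = 0.460.

A ≈ 0.54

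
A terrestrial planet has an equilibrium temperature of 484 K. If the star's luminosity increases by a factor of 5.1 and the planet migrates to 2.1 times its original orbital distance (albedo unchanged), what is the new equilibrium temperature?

T_eq ≈ 502 K

T_eq ∝ L^(1/4) · d^(−1/2).
T′ = 484 × 5.1^(1/4) / 2.1^(1/2) = 502 K.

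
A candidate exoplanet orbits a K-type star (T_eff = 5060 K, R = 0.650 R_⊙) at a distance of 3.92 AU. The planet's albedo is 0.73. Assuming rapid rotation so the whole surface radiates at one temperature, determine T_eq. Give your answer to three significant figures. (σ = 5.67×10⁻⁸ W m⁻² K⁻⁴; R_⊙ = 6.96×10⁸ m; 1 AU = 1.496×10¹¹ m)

T_eq ≈ 71.6 K

R_⋆ = 0.650 × 6.96×10⁸ = 4.52×10⁸ m.
d = 3.92 AU = 5.86×10¹¹ m.
L = 4πR_⋆²σT_⋆⁴ = 4π(4.52×10⁸)² × 5.67×10⁻⁸ × (5060)⁴ = 9.56×10²⁵ W.
S = L/(4πd²) = 22.1 W m⁻².
Energy balance: absorbed = emitted ⇒ πR²·S(1−A) = 4πR²·σT_eq⁴, so T_eq⁴ = S(1−A)/(4σ).
T_eq = [22.1 × 0.27 / (4 × 5.67×10⁻⁸)]^(1/4) = (2.63×10⁷)^(1/4) = 71.6 K.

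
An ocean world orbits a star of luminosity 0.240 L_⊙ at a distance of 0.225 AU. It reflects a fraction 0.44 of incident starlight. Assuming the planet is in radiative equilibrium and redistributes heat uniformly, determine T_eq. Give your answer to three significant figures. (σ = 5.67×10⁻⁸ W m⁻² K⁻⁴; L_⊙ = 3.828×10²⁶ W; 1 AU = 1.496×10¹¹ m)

T_eq ≈ 355 K

d = 0.225 AU = 3.37×10¹⁰ m.
L = 0.240 × 3.828×10²⁶ = 9.19×10²⁵ W.
Flux: S = L/(4πd²) = 9.19×10²⁵/(4π×(3.37×10¹⁰)²) = 6450 W m⁻².
Energy balance: absorbed = emitted ⇒ πR²·S(1−A) = 4πR²·σT_eq⁴, so T_eq⁴ = S(1−A)/(4σ).
T_eq = [6450 × 0.56 / (4 × 5.67×10⁻⁸)]^(1/4) = (1.59×10¹⁰)^(1/4) = 355 K.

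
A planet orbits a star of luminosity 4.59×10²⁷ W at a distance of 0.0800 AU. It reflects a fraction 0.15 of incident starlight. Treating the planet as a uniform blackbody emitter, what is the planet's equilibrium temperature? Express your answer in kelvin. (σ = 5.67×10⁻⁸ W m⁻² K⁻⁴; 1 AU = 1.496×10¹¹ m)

T_eq ≈ 1760 K

d = 0.0800 AU = 1.20×10¹⁰ m.
Flux: S = L/(4πd²) = 4.59×10²⁷/(4π×(1.20×10¹⁰)²) = 2.55×10⁶ W m⁻².
Energy balance: absorbed = emitted ⇒ πR²·S(1−A) = 4πR²·σT_eq⁴, so T_eq⁴ = S(1−A)/(4σ).
T_eq = [2.55×10⁶ × 0.85 / (4 × 5.67×10⁻⁸)]^(1/4) = (9.56×10¹²)^(1/4) = 1760 K.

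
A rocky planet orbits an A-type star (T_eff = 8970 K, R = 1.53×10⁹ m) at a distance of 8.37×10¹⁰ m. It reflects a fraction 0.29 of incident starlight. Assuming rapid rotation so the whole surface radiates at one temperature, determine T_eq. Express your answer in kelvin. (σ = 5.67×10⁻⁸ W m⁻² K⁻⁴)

L = 4πR_⋆²σT_⋆⁴ = 4π(1.53×10⁹)² × 5.67×10⁻⁸ × (8970)⁴ = 1.08×10²⁸ W.
S = L/(4πd²) = 1.23×10⁵ W m⁻².
Energy balance: absorbed = emitted ⇒ πR²·S(1−A) = 4πR²·σT_eq⁴, so T_eq⁴ = S(1−A)/(4σ).
T_eq = [1.23×10⁵ × 0.71 / (4 × 5.67×10⁻⁸)]^(1/4) = (3.84×10¹¹)^(1/4) = 787 K.

T_eq ≈ 787 K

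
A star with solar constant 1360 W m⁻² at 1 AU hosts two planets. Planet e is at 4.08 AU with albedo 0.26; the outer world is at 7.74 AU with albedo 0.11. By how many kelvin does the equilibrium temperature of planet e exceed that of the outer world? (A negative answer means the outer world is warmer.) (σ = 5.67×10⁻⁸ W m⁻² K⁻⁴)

T_eq = [S₀(1−A)/(4σd²)]^(1/4), so T ∝ (1−A)^(1/4) / √d.
T₁ = [1360×0.74/(4×5.67×10⁻⁸×4.08²)]^(1/4) = 127.78 K.
T₂ = [1360×0.89/(4×5.67×10⁻⁸×7.74²)]^(1/4) = 97.15 K.

ΔT ≈ 30.6 K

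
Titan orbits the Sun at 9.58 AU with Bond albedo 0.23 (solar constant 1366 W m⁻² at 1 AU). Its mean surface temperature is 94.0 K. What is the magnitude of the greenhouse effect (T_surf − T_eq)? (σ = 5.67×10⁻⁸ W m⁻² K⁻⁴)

S = 1366/9.58² = 14.88 W m⁻².
T_eq = [S(1−A)/(4σ)]^(1/4) = [14.88×0.77/(4×5.67×10⁻⁸)]^(1/4) = 84.3 K.
ΔT = T_surf − T_eq = 94 − 84.3.

ΔT ≈ 9.7 K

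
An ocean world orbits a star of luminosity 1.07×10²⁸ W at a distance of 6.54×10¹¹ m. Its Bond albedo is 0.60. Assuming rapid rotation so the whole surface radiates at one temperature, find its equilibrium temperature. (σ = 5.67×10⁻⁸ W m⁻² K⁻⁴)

T_eq ≈ 243 K

Flux: S = L/(4πd²) = 1.07×10²⁸/(4π×(6.54×10¹¹)²) = 1990 W m⁻².
Energy balance: absorbed = emitted ⇒ πR²·S(1−A) = 4πR²·σT_eq⁴, so T_eq⁴ = S(1−A)/(4σ).
T_eq = [1990 × 0.40 / (4 × 5.67×10⁻⁸)]^(1/4) = (3.51×10⁹)^(1/4) = 243 K.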